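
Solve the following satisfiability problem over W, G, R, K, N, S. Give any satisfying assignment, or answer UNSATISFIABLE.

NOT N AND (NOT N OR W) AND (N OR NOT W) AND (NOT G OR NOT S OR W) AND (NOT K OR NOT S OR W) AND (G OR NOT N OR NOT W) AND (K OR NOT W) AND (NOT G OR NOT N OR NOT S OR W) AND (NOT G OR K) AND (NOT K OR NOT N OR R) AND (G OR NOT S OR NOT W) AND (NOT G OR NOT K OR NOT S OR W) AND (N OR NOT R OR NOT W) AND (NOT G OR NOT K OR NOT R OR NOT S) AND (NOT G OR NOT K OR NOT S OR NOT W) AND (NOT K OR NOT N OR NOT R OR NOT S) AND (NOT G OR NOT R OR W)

W: False, G: False, R: True, K: False, N: False, S: True

Unit clause (NOT N) forces N = False.
In (N OR NOT W) only NOT W is left, so W = False.
Set G = False.
Set R = True.
Set K = False.
Set S = True.
All clauses satisfied.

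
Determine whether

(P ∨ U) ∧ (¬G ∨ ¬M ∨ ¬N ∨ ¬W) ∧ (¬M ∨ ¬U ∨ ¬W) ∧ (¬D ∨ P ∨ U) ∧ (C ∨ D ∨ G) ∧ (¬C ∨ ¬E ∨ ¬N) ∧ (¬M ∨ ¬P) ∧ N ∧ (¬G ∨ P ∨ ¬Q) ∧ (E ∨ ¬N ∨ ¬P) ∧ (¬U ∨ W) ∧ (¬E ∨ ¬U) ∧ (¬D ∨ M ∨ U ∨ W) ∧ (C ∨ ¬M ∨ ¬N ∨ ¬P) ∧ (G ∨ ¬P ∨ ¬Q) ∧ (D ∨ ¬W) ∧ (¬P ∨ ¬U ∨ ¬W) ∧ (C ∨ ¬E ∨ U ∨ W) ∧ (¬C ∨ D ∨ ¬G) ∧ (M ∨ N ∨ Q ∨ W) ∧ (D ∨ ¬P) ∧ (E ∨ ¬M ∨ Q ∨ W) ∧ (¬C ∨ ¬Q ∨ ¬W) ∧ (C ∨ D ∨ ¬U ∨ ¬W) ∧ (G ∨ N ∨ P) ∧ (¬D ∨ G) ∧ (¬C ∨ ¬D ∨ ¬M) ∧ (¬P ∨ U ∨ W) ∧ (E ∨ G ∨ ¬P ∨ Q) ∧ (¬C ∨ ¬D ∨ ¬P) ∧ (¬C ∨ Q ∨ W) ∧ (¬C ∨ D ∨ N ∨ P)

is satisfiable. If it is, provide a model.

Unit clause (N) forces N = True.
Set P = False.
  then (P ∨ U) forces U = True.
  then (¬U ∨ W) forces W = True.
  then (¬E ∨ ¬U) forces E = False.
  then (D ∨ ¬W) forces D = True.
  then (¬D ∨ G) forces G = True.
  then (¬G ∨ ¬M ∨ ¬N ∨ ¬W) forces M = False.
  then (¬G ∨ P ∨ ¬Q) forces Q = False.
Set C = False.
All clauses satisfied.

P = False, U = True, D = True, M = False, Q = False, N = True, W = True, C = False, E = False, G = True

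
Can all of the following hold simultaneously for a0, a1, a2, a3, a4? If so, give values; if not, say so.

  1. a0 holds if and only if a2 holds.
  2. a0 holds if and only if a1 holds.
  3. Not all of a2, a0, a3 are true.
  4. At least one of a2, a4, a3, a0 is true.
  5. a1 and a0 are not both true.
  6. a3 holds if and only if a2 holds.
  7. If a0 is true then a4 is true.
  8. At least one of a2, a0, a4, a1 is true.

a0=F; a1=F; a2=F; a3=F; a4=T

  (1) a0=F, a2=F — same ✓
  (2) a0=F, a1=F — same ✓
  (3) {a2, a0, a3}: 0/3 true — not all ✓
  (4) {a2, a4, a3, a0}: 1 true — at least one ✓
  (5) a1=F, a0=F — not both ✓
  (6) a3=F, a2=F — same ✓
  (7) a0=F ⇒ a4: vacuous ✓
  (8) {a2, a0, a4, a1}: 1 true — at least one ✓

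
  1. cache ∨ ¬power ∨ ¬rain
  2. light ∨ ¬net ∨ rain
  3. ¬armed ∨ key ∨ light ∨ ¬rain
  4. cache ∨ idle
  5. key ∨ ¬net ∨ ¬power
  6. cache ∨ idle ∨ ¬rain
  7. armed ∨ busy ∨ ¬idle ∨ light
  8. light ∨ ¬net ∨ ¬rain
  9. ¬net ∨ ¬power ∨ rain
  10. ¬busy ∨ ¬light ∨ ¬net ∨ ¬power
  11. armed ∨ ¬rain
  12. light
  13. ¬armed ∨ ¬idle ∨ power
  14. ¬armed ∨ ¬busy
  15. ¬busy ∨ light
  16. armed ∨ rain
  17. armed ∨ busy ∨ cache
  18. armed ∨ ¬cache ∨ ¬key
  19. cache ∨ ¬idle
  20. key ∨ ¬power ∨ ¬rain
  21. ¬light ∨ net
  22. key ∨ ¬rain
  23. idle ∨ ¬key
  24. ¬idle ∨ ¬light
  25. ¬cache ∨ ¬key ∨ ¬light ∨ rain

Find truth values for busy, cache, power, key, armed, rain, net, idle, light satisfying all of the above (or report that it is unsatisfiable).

busy=F; cache=T; power=F; key=F; armed=T; rain=F; net=T; idle=F; light=T

Unit clause (light) forces light = True.
In (¬light ∨ net) only net is left, so net = True.
In (¬idle ∨ ¬light) only ¬idle is left, so idle = False.
In (cache ∨ idle) only cache is left, so cache = True.
In (idle ∨ ¬key) only ¬key is left, so key = False.
In (key ∨ ¬net ∨ ¬power) only ¬power is left, so power = False.
In (key ∨ ¬rain) only ¬rain is left, so rain = False.
In (armed ∨ rain) only armed is left, so armed = True.
In (¬armed ∨ ¬busy) only ¬busy is left, so busy = False.
All clauses satisfied.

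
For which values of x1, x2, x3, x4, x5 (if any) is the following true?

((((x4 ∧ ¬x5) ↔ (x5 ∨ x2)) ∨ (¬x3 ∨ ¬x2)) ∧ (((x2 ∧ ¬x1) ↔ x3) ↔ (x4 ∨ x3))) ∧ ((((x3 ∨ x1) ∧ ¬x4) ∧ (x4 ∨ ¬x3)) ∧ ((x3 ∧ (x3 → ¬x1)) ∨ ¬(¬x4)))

Unsatisfiable

Case x4 = True: the conjunct ¬x4 is False.
Case x4 = False: the formula simplifies to ((¬((x5 ∨ x2)) ∨ (¬x3 ∨ ¬x2)) ∧ (((x2 ∧ ¬x1) ↔ x3) ↔ x3)) ∧ (((x3 ∨ x1) ∧ ¬x3) ∧ (x3 ∧ (x3 → ¬x1))).
  x3 = True: the conjunct ¬x3 is False.
  x3 = False: the conjunct x3 is False.
Both cases fail — unsatisfiable.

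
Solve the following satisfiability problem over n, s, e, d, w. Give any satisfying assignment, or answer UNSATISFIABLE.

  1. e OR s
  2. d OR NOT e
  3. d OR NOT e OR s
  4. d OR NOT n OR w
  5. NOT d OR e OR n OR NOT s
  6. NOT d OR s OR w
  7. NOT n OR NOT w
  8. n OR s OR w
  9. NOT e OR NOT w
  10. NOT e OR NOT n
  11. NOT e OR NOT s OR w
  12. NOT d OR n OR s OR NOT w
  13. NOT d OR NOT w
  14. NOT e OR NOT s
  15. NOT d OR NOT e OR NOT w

Set n = False.
Try s = False:
  (e OR s) forces e = True.
  (d OR NOT e) forces d = True.
  (NOT d OR s OR w) forces w = True.
  clause (NOT e OR NOT w) is falsified — backtrack.
So s = True.
  then (NOT e OR NOT s) forces e = False.
  then (NOT d OR e OR n OR NOT s) forces d = False.
Set w = False.
All clauses satisfied.

n = False, s = True, e = False, d = False, w = False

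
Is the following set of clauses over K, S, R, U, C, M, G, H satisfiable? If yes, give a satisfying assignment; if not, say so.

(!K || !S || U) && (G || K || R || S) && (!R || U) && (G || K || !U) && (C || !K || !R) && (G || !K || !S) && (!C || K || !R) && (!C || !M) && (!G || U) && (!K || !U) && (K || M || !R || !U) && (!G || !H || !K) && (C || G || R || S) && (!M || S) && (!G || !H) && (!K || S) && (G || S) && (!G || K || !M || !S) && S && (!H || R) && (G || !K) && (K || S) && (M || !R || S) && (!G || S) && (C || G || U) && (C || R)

K: False; S: True; R: False; U: False; C: True; M: False; G: False; H: False

Unit clause (S) forces S = True.
Try K = True:
  (!K || !S || U) forces U = True.
  clause (!K || !U) is falsified — backtrack.
So K = False.
Try R = True:
  (!R || U) forces U = True.
  (G || K || !U) forces G = True.
  (!C || K || !R) forces C = False.
  (K || M || !R || !U) forces M = True.
  clause (!G || K || !M || !S) is falsified — backtrack.
So R = False.
  then (!H || R) forces H = False.
  then (C || R) forces C = True.
  then (!C || !M) forces M = False.
Set U = False.
  then (!G || U) forces G = False.
All clauses satisfied.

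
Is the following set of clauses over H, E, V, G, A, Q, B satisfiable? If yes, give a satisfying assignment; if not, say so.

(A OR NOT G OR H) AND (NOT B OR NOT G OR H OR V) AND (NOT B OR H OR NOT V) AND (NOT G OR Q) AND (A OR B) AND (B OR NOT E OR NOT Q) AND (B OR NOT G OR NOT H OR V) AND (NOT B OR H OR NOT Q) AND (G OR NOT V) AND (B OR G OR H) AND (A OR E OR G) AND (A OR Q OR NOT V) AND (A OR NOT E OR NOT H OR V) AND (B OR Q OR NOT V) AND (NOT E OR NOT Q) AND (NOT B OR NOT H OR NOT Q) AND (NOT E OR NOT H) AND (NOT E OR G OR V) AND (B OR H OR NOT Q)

H: True, E: False, V: False, G: False, A: True, Q: False, B: False

Set H = True.
  then (NOT E OR NOT H) forces E = False.
Set V = False.
Try G = True:
  (NOT G OR Q) forces Q = True.
  (B OR NOT G OR NOT H OR V) forces B = True.
  clause (NOT B OR NOT H OR NOT Q) is falsified — backtrack.
So G = False.
  then (A OR E OR G) forces A = True.
Set Q = False.
Set B = False.
All clauses satisfied.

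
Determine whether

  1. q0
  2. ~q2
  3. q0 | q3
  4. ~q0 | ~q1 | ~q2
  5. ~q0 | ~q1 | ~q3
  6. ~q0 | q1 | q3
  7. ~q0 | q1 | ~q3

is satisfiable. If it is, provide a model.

q0=T, q1=T, q2=F, q3=F

Unit clause (q0) forces q0 = True.
Unit clause (~q2) forces q2 = False.
Try q1 = False:
  (~q0 | q1 | q3) forces q3 = True.
  clause (~q0 | q1 | ~q3) is falsified — backtrack.
So q1 = True.
  then (~q0 | ~q1 | ~q3) forces q3 = False.
All clauses satisfied.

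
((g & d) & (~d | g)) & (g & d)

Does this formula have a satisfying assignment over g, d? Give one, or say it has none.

g=T, d=T

  (g & d) & (~d | g) = True
    g & d = True
    ~d | g = True
      ~d = False
  g & d = True
Both conjuncts True, so the formula holds.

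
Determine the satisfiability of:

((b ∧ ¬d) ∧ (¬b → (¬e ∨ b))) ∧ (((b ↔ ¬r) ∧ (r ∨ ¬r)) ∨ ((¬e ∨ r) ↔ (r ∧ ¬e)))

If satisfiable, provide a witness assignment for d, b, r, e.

d=F, b=T, r=F, e=T

  (b ∧ ¬d) ∧ (¬b → (¬e ∨ b)) = True
    b ∧ ¬d = True
      ¬d = True
    ¬b → (¬e ∨ b) = True
      ¬b = False
      ¬e ∨ b = True
        ¬e = False
  ((b ↔ ¬r) ∧ (r ∨ ¬r)) ∨ ((¬e ∨ r) ↔ (r ∧ ¬e)) = True
    (b ↔ ¬r) ∧ (r ∨ ¬r) = True
      b ↔ ¬r = True
        ¬r = True
      r ∨ ¬r = True
        ¬r = True
    (¬e ∨ r) ↔ (r ∧ ¬e) = True
      ¬e ∨ r = False
        ¬e = False
      r ∧ ¬e = False
        ¬e = False
Both conjuncts True, so the formula holds.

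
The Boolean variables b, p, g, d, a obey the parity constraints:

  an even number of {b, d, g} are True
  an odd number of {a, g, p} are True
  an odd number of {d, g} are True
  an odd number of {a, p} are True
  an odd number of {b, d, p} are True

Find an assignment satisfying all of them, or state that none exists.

b: True, p: True, g: False, d: True, a: False

{b, d, g}: 2 true → even ✓
{a, g, p}: 1 true → odd ✓
{d, g}: 1 true → odd ✓
{a, p}: 1 true → odd ✓
{b, d, p}: 3 true → odd ✓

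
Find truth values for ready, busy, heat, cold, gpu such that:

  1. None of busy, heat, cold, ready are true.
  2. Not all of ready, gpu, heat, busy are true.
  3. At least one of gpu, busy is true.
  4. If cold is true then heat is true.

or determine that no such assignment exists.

ready = False; busy = False; heat = False; cold = False; gpu = True

  (1) {busy, heat, cold, ready}: 0 true — none ✓
  (2) {ready, gpu, heat, busy}: 1/4 true — not all ✓
  (3) {gpu, busy}: 1 true — at least one ✓
  (4) cold=F ⇒ heat: vacuous ✓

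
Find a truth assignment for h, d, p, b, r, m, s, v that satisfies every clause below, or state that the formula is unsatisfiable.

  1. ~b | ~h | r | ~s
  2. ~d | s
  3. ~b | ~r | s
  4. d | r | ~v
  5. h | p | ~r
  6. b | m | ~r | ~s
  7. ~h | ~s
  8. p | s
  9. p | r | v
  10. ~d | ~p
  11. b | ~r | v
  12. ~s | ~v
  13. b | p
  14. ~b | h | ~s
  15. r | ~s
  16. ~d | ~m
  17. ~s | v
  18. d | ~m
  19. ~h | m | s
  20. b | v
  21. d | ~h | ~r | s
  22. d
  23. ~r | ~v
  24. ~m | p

Unsatisfiable — no assignment works.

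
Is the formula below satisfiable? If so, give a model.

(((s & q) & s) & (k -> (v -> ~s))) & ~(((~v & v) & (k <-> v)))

k: False, v: False, q: True, s: True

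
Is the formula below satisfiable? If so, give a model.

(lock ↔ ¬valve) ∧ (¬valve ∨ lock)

lock = True, valve = False

  lock ↔ ¬valve = True
    ¬valve = True
  ¬valve ∨ lock = True
    ¬valve = True
Both conjuncts True, so the formula holds.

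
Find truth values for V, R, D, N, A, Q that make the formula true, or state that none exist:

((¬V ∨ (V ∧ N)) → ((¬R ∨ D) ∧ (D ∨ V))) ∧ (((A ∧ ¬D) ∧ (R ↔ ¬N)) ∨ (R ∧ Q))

V: True, R: True, D: False, N: False, A: True, Q: True

  (¬V ∨ (V ∧ N)) → ((¬R ∨ D) ∧ (D ∨ V)) = True
    ¬V ∨ (V ∧ N) = False
      ¬V = False
      V ∧ N = False
    (¬R ∨ D) ∧ (D ∨ V) = False
      ¬R ∨ D = False
        ¬R = False
      D ∨ V = True
  ((A ∧ ¬D) ∧ (R ↔ ¬N)) ∨ (R ∧ Q) = True
    (A ∧ ¬D) ∧ (R ↔ ¬N) = True
      A ∧ ¬D = True
        ¬D = True
      R ↔ ¬N = True
        ¬N = True
    R ∧ Q = True
Both conjuncts True, so the formula holds.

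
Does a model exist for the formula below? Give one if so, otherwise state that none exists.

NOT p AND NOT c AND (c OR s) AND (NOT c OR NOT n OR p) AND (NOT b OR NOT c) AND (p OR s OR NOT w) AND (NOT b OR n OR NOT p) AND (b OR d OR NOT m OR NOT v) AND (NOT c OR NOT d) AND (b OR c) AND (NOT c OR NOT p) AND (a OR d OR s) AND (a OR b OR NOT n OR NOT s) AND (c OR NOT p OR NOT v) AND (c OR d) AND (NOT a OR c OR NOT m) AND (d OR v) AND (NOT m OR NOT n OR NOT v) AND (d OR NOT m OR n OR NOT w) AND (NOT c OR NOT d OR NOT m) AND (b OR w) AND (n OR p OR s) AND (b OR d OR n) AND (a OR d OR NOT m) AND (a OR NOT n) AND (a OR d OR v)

s = True, v = True, m = False, w = False, c = False, d = True, p = False, a = True, b = True, n = True

Unit clause (NOT p) forces p = False.
Unit clause (NOT c) forces c = False.
In (c OR s) only s is left, so s = True.
In (b OR c) only b is left, so b = True.
In (c OR d) only d is left, so d = True.
Set v = True.
Set m = False.
Set w = False.
Set a = True.
Set n = True.
All clauses satisfied.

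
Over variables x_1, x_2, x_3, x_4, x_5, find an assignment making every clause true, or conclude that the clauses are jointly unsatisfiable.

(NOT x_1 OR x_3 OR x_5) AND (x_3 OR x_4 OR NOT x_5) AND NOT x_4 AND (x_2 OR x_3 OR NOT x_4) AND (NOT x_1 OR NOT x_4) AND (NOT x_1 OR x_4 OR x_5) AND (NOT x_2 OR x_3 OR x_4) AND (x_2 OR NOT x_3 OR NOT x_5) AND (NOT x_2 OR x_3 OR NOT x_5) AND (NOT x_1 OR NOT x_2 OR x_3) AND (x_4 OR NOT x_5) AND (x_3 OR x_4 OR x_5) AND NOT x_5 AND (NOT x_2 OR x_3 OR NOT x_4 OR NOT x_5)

Unit clause (NOT x_4) forces x_4 = False.
In (x_4 OR NOT x_5) only NOT x_5 is left, so x_5 = False.
In (x_3 OR x_4 OR x_5) only x_3 is left, so x_3 = True.
In (NOT x_1 OR x_4 OR x_5) only NOT x_1 is left, so x_1 = False.
Set x_2 = True.
All clauses satisfied.

x_1=F, x_2=T, x_3=T, x_4=F, x_5=F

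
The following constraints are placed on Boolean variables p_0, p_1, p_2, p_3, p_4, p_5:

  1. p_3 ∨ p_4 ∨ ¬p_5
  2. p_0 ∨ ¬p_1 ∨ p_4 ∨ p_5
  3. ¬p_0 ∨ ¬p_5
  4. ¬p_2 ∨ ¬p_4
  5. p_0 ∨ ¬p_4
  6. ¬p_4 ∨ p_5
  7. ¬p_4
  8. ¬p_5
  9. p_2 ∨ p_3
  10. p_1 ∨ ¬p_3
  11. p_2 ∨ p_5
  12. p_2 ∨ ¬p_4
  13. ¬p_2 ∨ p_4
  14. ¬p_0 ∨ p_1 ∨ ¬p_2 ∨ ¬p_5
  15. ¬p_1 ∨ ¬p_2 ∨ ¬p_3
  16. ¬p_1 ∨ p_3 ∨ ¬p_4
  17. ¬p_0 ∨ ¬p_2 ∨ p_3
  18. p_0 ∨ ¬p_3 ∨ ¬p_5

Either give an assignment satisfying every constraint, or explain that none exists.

Case p_4 = True:
  Clause (¬p_4) is falsified — contradiction.
Case p_4 = False:
  (¬p_5) forces p_5 = False.
  (p_2 ∨ p_5) forces p_2 = True.
  Clause (¬p_2 ∨ p_4) is falsified — contradiction.
Both cases fail, so the formula is unsatisfiable.

Unsatisfiable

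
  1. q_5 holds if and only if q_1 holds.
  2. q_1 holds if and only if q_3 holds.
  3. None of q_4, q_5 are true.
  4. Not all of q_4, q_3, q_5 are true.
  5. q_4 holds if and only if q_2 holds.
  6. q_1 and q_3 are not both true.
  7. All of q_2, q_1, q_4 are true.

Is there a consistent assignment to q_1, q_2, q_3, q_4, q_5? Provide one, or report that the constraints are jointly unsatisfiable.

Case q_4 = True:
  Constraint (3) is violated (q_4=T) — contradiction.
Case q_4 = False:
  Constraint (7) is violated (q_4=F) — contradiction.
Both cases fail — unsatisfiable.

The formula is unsatisfiable.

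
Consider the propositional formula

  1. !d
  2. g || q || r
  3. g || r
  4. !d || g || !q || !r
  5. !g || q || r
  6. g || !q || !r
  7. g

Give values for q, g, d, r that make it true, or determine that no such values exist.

Unit clause (!d) forces d = False.
Unit clause (g) forces g = True.
Set q = False.
  then (!g || q || r) forces r = True.
All clauses satisfied.

q = False, g = True, d = False, r = True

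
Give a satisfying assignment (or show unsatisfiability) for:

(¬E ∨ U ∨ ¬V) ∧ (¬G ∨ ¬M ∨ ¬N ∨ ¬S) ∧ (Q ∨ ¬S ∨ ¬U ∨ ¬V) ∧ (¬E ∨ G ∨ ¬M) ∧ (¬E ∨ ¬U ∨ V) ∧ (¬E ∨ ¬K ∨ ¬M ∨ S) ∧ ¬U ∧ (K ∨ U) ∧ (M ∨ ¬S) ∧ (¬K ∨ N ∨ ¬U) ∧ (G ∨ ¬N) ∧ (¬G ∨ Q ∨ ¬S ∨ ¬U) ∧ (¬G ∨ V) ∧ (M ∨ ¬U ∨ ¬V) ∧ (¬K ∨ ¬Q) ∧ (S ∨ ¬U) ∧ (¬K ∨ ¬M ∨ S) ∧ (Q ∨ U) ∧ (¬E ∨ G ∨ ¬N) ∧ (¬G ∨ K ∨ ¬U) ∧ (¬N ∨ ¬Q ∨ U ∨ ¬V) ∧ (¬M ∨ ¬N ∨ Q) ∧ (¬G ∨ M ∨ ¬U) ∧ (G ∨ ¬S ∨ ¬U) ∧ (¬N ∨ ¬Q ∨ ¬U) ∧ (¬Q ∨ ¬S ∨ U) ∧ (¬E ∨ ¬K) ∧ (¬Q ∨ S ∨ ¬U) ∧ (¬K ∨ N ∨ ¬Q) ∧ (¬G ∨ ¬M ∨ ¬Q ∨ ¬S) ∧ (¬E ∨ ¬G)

Case U = True:
  Clause (¬U) is falsified — contradiction.
Case U = False:
  (K ∨ U) forces K = True.
  (¬K ∨ ¬Q) forces Q = False.
  Clause (Q ∨ U) is falsified — contradiction.
Both cases fail, so the formula is unsatisfiable.

UNSATISFIABLE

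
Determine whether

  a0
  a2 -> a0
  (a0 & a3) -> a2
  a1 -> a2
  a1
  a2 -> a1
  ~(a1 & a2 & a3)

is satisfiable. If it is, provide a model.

a0 = True; a1 = True; a2 = True; a3 = False

Unit clause (a1) forces a1 = True.
Unit clause (a0) forces a0 = True.
In (~a1 | a2) only a2 is left, so a2 = True.
In (~a1 | ~a2 | ~a3) only ~a3 is left, so a3 = False.
Check each clause:
  (a1): a1 holds.
  (a0): a0 holds.
  (~a1 | ~a2 | ~a3): ~a3 holds.
  (a1 | ~a2): a1 holds.
  (a0 | ~a2): a0 holds.
  (~a0 | a2 | ~a3): a2 holds.
  (~a1 | a2): a2 holds.
All clauses satisfied.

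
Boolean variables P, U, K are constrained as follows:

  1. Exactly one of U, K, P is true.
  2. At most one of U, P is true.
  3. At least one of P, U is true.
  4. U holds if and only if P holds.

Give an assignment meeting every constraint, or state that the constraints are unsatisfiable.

Case P = True:
  (1) with P=T forces U = False.
  Constraint (4) is violated (U=F, P=T) — contradiction.
Case P = False:
  (3) with P=F forces U = True.
  Constraint (4) is violated (U=T, P=F) — contradiction.
Both cases fail — unsatisfiable.

The formula is unsatisfiable.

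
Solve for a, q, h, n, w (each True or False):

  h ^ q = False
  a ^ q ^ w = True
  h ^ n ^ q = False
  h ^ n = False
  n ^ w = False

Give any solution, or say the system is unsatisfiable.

a: True, q: False, h: False, n: False, w: False

h ^ q = F ^ F = False ✓
a ^ q ^ w = T ^ F ^ F = True ✓
h ^ n ^ q = F ^ F ^ F = False ✓
h ^ n = F ^ F = False ✓
n ^ w = F ^ F = False ✓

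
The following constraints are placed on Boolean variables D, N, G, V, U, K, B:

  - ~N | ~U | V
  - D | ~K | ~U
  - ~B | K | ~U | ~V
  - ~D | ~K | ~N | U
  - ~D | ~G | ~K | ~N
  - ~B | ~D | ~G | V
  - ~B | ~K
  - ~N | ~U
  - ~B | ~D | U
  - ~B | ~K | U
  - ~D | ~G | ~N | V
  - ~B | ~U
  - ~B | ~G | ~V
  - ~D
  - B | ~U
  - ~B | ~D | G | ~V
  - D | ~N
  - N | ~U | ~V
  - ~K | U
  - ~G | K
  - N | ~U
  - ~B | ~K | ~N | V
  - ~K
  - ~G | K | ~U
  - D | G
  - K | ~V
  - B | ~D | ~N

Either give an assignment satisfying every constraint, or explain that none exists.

Case K = True:
  Clause (~K) is falsified — contradiction.
Case K = False:
  (~D) forces D = False.
  (D | ~N) forces N = False.
  (~G | K) forces G = False.
  Clause (D | G) is falsified — contradiction.
Both cases fail, so the formula is unsatisfiable.

No satisfying assignment exists.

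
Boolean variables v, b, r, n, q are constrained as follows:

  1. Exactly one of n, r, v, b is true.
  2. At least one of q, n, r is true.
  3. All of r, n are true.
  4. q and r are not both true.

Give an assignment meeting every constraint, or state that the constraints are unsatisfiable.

The formula is unsatisfiable.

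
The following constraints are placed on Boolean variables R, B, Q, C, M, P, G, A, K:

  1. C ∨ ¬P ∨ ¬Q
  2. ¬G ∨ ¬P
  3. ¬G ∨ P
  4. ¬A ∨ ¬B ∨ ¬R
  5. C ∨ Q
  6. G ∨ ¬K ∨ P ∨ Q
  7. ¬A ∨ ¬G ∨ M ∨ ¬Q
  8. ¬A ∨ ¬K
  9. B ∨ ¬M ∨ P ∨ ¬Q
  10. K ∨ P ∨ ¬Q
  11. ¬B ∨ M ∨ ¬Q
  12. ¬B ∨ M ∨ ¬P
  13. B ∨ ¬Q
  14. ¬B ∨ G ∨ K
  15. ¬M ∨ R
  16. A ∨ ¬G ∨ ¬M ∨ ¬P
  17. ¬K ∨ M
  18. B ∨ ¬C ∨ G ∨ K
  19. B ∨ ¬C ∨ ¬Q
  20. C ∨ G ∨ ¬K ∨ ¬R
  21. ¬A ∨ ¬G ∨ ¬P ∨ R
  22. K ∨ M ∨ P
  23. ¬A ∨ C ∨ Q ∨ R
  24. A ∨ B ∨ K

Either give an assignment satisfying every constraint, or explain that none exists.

R = True; B = True; Q = True; C = True; M = True; P = False; G = False; A = False; K = True

Set R = True.
Set B = True.
  then (¬A ∨ ¬B ∨ ¬R) forces A = False.
Set Q = True.
  then (¬B ∨ M ∨ ¬Q) forces M = True.
Try C = False:
  (C ∨ ¬P ∨ ¬Q) forces P = False.
  (¬G ∨ P) forces G = False.
  (K ∨ P ∨ ¬Q) forces K = True.
  clause (C ∨ G ∨ ¬K ∨ ¬R) is falsified — backtrack.
So C = True.
Set P = False.
  then (¬G ∨ P) forces G = False.
  then (K ∨ P ∨ ¬Q) forces K = True.
All clauses satisfied.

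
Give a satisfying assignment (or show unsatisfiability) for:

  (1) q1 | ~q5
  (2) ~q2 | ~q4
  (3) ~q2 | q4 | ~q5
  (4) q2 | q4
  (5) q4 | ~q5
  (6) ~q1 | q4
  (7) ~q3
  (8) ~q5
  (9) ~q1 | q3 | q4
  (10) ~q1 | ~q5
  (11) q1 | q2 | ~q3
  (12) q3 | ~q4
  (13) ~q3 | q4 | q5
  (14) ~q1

q1 = False, q2 = True, q3 = False, q4 = False, q5 = False

Unit clause (~q3) forces q3 = False.
Unit clause (~q5) forces q5 = False.
In (q3 | ~q4) only ~q4 is left, so q4 = False.
Unit clause (~q1) forces q1 = False.
In (q2 | q4) only q2 is left, so q2 = True.
All clauses satisfied.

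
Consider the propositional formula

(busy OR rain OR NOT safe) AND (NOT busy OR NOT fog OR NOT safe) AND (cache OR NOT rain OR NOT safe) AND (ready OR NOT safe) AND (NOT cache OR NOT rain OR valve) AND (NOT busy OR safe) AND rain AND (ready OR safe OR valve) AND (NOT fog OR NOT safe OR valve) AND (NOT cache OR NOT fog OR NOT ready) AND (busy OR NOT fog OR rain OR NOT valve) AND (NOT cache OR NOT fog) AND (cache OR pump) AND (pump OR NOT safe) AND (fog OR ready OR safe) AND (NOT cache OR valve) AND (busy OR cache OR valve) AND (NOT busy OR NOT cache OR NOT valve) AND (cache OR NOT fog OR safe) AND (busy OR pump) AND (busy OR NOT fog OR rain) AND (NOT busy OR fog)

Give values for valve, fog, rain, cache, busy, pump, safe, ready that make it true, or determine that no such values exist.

Unit clause (rain) forces rain = True.
Set valve = True.
Set fog = False.
  then (NOT busy OR fog) forces busy = False.
  then (busy OR pump) forces pump = True.
Set cache = False.
  then (cache OR NOT rain OR NOT safe) forces safe = False.
  then (fog OR ready OR safe) forces ready = True.
All clauses satisfied.

valve=T, fog=F, rain=T, cache=F, busy=F, pump=T, safe=F, ready=T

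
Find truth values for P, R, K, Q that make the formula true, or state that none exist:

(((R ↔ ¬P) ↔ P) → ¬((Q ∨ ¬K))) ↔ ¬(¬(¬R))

P=T, R=F, K=T, Q=F

  (((R ↔ ¬P) ↔ P) → ¬((Q ∨ ¬K))) ↔ ¬(¬(¬R)) = True
    ((R ↔ ¬P) ↔ P) → ¬((Q ∨ ¬K)) = True
      (R ↔ ¬P) ↔ P = True
        R ↔ ¬P = True
          ¬P = False
      ¬((Q ∨ ¬K)) = True
        Q ∨ ¬K = False
          ¬K = False
    ¬(¬(¬R)) = True
      ¬(¬R) = False
        ¬R = True
The formula evaluates to True.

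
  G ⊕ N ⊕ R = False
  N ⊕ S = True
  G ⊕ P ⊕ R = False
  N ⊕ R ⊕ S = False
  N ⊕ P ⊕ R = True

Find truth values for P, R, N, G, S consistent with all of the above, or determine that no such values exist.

P = True; R = True; N = True; G = False; S = False

G ⊕ N ⊕ R = F ⊕ T ⊕ T = False ✓
N ⊕ S = T ⊕ F = True ✓
G ⊕ P ⊕ R = F ⊕ T ⊕ T = False ✓
N ⊕ R ⊕ S = T ⊕ T ⊕ F = False ✓
N ⊕ P ⊕ R = T ⊕ T ⊕ T = True ✓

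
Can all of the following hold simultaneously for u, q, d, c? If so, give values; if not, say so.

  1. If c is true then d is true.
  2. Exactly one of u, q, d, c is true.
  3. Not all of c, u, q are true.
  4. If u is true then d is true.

u: False; q: False; d: True; c: False

  (1) c=F ⇒ d: vacuous ✓
  (2) {u, q, d, c}: 1 true — exactly one ✓
  (3) {c, u, q}: 0/3 true — not all ✓
  (4) u=F ⇒ d: vacuous ✓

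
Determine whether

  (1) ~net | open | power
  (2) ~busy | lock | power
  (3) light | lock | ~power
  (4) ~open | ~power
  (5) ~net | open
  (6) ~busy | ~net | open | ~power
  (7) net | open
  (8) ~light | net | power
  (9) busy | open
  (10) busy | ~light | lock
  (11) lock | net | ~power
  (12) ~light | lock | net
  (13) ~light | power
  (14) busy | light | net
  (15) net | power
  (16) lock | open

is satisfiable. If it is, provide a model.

light: False, power: False, busy: True, open: True, lock: True, net: True

Try light = True:
  (~light | power) forces power = True.
  (~open | ~power) forces open = False.
  (~net | open) forces net = False.
  clause (net | open) is falsified — backtrack.
So light = False.
Try power = True:
  (light | lock | ~power) forces lock = True.
  (~open | ~power) forces open = False.
  (~net | open) forces net = False.
  clause (net | open) is falsified — backtrack.
So power = False.
  then (net | power) forces net = True.
  then (~net | open | power) forces open = True.
Set busy = True.
  then (~busy | lock | power) forces lock = True.
All clauses satisfied.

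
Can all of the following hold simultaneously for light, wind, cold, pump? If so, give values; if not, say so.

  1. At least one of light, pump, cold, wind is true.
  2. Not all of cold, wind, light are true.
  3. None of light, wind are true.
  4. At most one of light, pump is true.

light = False, wind = False, cold = True, pump = True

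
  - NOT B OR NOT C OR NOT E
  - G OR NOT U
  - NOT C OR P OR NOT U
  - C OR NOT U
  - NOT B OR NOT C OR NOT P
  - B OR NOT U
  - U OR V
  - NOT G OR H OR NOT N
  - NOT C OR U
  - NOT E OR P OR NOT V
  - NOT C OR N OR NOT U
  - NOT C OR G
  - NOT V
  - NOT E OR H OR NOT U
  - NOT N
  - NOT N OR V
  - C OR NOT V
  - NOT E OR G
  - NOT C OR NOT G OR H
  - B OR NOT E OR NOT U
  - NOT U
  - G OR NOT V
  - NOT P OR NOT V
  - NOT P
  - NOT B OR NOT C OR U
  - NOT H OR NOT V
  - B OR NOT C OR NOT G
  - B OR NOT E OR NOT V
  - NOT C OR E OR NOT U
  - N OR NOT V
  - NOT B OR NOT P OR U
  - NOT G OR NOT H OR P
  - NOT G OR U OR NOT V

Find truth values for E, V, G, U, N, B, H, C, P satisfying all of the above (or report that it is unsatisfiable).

Case V = True:
  Clause (NOT V) is falsified — contradiction.
Case V = False:
  (U OR V) forces U = True.
  Clause (NOT U) is falsified — contradiction.
Both cases fail, so the formula is unsatisfiable.

UNSATISFIABLE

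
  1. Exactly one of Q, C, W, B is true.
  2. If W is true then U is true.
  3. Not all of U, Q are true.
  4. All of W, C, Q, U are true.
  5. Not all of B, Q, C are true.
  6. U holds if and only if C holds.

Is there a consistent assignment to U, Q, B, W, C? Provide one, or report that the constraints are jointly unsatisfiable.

Unsatisfiable — no assignment works.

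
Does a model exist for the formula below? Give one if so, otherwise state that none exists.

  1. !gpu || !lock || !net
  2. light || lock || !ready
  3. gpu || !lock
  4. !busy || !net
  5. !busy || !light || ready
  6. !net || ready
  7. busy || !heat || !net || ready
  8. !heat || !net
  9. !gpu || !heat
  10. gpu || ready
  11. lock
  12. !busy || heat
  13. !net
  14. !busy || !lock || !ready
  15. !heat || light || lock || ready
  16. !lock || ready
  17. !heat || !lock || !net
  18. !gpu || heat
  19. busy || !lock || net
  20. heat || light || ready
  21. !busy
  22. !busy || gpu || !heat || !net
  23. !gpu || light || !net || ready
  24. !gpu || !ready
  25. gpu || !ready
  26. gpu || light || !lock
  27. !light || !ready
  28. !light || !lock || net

The formula is unsatisfiable.

Case gpu = True:
  (!gpu || !heat) forces heat = False.
  Clause (!gpu || heat) is falsified — contradiction.
Case gpu = False:
  (gpu || !lock) forces lock = False.
  Clause (lock) is falsified — contradiction.
Both cases fail, so the formula is unsatisfiable.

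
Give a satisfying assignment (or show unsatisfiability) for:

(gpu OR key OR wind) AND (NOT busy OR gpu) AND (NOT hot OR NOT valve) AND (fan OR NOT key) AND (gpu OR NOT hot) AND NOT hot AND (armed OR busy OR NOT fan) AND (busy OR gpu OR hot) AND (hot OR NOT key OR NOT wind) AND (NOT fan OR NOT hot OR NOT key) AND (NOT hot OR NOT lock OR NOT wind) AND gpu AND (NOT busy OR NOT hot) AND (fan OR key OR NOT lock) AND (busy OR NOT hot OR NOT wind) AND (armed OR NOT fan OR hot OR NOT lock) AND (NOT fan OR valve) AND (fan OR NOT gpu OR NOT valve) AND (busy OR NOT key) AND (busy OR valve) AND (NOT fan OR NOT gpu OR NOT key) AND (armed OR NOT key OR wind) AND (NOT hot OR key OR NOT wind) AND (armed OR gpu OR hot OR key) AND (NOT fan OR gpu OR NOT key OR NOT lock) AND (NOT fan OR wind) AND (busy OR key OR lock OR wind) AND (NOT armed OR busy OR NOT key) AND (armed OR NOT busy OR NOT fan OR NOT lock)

wind = True, key = False, armed = False, valve = True, lock = False, fan = True, hot = False, gpu = True, busy = True

Unit clause (NOT hot) forces hot = False.
Unit clause (gpu) forces gpu = True.
Set wind = True.
  then (hot OR NOT key OR NOT wind) forces key = False.
Set armed = False.
Set valve = True.
  then (fan OR NOT gpu OR NOT valve) forces fan = True.
  then (armed OR busy OR NOT fan) forces busy = True.
  then (armed OR NOT fan OR hot OR NOT lock) forces lock = False.
All clauses satisfied.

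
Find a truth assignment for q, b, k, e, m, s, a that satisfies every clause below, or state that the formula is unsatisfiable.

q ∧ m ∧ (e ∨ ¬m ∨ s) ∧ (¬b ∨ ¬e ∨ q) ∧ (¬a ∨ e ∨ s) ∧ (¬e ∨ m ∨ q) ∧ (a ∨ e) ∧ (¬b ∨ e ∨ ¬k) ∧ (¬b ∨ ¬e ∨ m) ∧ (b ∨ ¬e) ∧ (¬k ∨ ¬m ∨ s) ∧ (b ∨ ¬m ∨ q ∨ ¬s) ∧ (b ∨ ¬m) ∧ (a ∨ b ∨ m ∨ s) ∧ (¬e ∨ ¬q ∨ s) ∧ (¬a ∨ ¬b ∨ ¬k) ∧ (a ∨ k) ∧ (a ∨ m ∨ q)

Unit clause (q) forces q = True.
Unit clause (m) forces m = True.
In (b ∨ ¬m) only b is left, so b = True.
Set k = True.
  then (¬b ∨ e ∨ ¬k) forces e = True.
  then (¬k ∨ ¬m ∨ s) forces s = True.
  then (¬a ∨ ¬b ∨ ¬k) forces a = False.
All clauses satisfied.

q = True; b = True; k = True; e = True; m = True; s = True; a = False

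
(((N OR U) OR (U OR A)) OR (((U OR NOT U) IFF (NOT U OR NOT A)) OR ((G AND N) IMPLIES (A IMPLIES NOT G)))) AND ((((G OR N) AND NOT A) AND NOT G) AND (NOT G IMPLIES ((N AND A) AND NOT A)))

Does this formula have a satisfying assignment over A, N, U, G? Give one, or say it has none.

Case A = True: the conjunct NOT A is False.
Case A = False: the formula simplifies to ((G OR N) AND NOT G) AND G.
  G = True: the conjunct NOT G is False.
  G = False: the conjunct G is False.
Both cases fail — unsatisfiable.

The formula is unsatisfiable.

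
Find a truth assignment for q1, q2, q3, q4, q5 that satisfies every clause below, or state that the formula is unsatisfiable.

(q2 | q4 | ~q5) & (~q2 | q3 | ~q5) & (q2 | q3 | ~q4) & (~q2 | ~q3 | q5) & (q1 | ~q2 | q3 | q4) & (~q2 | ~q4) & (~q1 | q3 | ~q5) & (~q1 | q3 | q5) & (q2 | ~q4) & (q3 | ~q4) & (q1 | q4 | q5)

q1 = True, q2 = True, q3 = True, q4 = False, q5 = True

Set q1 = True.
Set q2 = True.
  then (~q2 | ~q4) forces q4 = False.
Try q3 = False:
  (~q2 | q3 | ~q5) forces q5 = False.
  clause (~q1 | q3 | q5) is falsified — backtrack.
So q3 = True.
  then (~q2 | ~q3 | q5) forces q5 = True.
All clauses satisfied.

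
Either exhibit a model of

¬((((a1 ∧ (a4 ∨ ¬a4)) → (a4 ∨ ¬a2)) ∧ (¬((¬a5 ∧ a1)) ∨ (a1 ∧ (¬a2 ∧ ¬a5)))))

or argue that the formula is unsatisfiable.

a1 = True, a2 = True, a4 = False, a5 = True

  ¬((((a1 ∧ (a4 ∨ ¬a4)) → (a4 ∨ ¬a2)) ∧ (¬((¬a5 ∧ a1)) ∨ (a1 ∧ (¬a2 ∧ ¬a5))))) = True
    ((a1 ∧ (a4 ∨ ¬a4)) → (a4 ∨ ¬a2)) ∧ (¬((¬a5 ∧ a1)) ∨ (a1 ∧ (¬a2 ∧ ¬a5))) = False
      (a1 ∧ (a4 ∨ ¬a4)) → (a4 ∨ ¬a2) = False
        a1 ∧ (a4 ∨ ¬a4) = True
          a4 ∨ ¬a4 = True
            ¬a4 = True
        a4 ∨ ¬a2 = False
          ¬a2 = False
      ¬((¬a5 ∧ a1)) ∨ (a1 ∧ (¬a2 ∧ ¬a5)) = True
        ¬((¬a5 ∧ a1)) = True
          ¬a5 ∧ a1 = False
            ¬a5 = False
        a1 ∧ (¬a2 ∧ ¬a5) = False
          ¬a2 ∧ ¬a5 = False
            ¬a2 = False
            ¬a5 = False
The formula evaluates to True.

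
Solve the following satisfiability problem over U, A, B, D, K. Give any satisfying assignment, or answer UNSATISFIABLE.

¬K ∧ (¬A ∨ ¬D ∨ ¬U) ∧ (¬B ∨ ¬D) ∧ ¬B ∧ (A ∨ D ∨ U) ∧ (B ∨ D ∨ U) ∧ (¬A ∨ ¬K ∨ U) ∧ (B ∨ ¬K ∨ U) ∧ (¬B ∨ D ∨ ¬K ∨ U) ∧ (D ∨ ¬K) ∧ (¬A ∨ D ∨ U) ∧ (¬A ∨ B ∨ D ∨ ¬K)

Unit clause (¬K) forces K = False.
Unit clause (¬B) forces B = False.
Set U = True.
Set A = True.
  then (¬A ∨ ¬D ∨ ¬U) forces D = False.
All clauses satisfied.

U = True; A = True; B = False; D = False; K = False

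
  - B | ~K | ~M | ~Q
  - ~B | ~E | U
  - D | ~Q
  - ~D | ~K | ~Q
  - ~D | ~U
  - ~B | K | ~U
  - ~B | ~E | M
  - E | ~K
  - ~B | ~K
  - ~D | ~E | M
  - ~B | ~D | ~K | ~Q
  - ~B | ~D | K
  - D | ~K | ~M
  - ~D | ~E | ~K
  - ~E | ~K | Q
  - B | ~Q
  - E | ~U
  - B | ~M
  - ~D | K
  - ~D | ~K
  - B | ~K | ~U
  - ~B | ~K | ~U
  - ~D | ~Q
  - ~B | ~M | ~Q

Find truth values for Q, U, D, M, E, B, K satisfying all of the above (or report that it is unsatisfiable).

Try Q = True:
  (D | ~Q) forces D = True.
  clause (~D | ~Q) is falsified — backtrack.
So Q = False.
Set U = True.
  then (~D | ~U) forces D = False.
  then (E | ~U) forces E = True.
  then (~E | ~K | Q) forces K = False.
  then (~B | K | ~U) forces B = False.
  then (B | ~M) forces M = False.
All clauses satisfied.

Q: False, U: True, D: False, M: False, E: True, B: False, K: False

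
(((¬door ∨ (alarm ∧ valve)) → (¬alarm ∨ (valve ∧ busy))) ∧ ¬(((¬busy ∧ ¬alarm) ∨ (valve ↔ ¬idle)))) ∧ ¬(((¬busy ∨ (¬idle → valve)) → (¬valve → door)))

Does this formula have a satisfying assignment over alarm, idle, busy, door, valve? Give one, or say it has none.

Case valve = True: the conjunct ¬(((¬busy ∨ (¬idle → valve)) → (¬valve → door))) becomes ¬((True → True)) = False.
Case valve = False: the formula simplifies to ((¬door → ¬alarm) ∧ ¬(((¬busy ∧ ¬alarm) ∨ idle))) ∧ ¬(((¬busy ∨ idle) → door)).
  idle = True: the conjunct ¬(((¬busy ∧ ¬alarm) ∨ idle)) becomes ¬(((¬busy ∧ ¬alarm) ∨ True)) = False.
  idle = False: simplifies to ((¬door → ¬alarm) ∧ ¬((¬busy ∧ ¬alarm))) ∧ ¬((¬busy → door)).
    busy = True: the conjunct ¬((¬busy → door)) becomes ¬((False → door)) = False.
    busy = False: simplifies to ((¬door → ¬alarm) ∧ ¬(¬alarm)) ∧ ¬door.
      alarm = True: simplifies to door ∧ ¬door.
        door = True: the conjunct ¬door is False.
        door = False: the conjunct door is False.
      alarm = False: the conjunct ¬(¬alarm) becomes ¬(¬False) = False.
Both cases fail — unsatisfiable.

UNSATISFIABLE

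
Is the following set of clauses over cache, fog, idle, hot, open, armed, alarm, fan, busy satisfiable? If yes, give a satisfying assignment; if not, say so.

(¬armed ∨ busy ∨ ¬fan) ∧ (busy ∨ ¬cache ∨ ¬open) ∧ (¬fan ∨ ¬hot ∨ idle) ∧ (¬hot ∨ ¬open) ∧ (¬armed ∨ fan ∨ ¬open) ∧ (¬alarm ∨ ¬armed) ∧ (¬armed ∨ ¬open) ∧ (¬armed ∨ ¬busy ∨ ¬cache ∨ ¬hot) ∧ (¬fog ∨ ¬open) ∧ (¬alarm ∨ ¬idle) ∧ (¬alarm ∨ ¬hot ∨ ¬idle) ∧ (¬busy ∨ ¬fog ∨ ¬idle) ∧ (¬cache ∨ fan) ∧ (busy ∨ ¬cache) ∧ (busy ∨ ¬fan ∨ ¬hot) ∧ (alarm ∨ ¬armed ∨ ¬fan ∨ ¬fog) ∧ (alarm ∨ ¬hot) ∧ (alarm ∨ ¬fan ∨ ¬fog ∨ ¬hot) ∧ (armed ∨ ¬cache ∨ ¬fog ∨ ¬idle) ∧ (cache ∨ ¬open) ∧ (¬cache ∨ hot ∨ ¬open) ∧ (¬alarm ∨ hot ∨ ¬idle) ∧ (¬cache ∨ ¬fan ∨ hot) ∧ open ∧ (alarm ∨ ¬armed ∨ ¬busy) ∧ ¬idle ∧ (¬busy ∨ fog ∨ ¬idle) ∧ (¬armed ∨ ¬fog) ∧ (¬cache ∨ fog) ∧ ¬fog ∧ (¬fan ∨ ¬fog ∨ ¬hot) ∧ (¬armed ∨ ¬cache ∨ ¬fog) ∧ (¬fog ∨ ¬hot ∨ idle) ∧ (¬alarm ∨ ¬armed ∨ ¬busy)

Case fog = True:
  Clause (¬fog) is falsified — contradiction.
Case fog = False:
  (open) forces open = True.
  (¬hot ∨ ¬open) forces hot = False.
  (¬armed ∨ ¬open) forces armed = False.
  (cache ∨ ¬open) forces cache = True.
  Clause (¬cache ∨ hot ∨ ¬open) is falsified — contradiction.
Both cases fail, so the formula is unsatisfiable.

Unsatisfiable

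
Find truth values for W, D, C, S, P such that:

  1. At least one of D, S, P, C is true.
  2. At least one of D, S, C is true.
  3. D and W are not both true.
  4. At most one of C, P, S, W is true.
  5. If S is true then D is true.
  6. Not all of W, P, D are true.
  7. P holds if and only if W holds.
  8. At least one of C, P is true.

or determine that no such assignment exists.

W=F; D=F; C=T; S=F; P=F

  (1) {D, S, P, C}: 1 true — at least one ✓
  (2) {D, S, C}: 1 true — at least one ✓
  (3) D=F, W=F — not both ✓
  (4) {C, P, S, W}: 1 true — at most one ✓
  (5) S=F ⇒ D: vacuous ✓
  (6) {W, P, D}: 0/3 true — not all ✓
  (7) P=F, W=F — same ✓
  (8) {C, P}: 1 true — at least one ✓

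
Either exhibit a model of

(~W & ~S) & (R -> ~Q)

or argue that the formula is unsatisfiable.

W = False; R = True; S = False; Q = False

  ~W & ~S = True
    ~W = True
    ~S = True
  R -> ~Q = True
    ~Q = True
Both conjuncts True, so the formula holds.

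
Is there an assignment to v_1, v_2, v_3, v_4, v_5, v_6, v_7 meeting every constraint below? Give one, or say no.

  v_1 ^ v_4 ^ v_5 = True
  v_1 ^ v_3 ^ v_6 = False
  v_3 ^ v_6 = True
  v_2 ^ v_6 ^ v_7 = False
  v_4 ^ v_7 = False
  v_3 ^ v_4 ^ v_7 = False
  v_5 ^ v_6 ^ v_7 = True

v_1=T, v_2=T, v_3=F, v_4=F, v_5=F, v_6=T, v_7=F

v_1 ^ v_4 ^ v_5 = T ^ F ^ F = True ✓
v_1 ^ v_3 ^ v_6 = T ^ F ^ T = False ✓
v_3 ^ v_6 = F ^ T = True ✓
v_2 ^ v_6 ^ v_7 = T ^ T ^ F = False ✓
v_4 ^ v_7 = F ^ F = False ✓
v_3 ^ v_4 ^ v_7 = F ^ F ^ F = False ✓
v_5 ^ v_6 ^ v_7 = F ^ T ^ F = True ✓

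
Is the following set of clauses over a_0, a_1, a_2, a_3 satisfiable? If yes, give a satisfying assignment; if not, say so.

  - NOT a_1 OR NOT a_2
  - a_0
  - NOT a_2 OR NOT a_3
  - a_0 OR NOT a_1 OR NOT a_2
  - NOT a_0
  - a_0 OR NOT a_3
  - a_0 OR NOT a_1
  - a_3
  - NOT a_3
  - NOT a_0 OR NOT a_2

Case a_0 = True:
  Clause (NOT a_0) is falsified — contradiction.
Case a_0 = False:
  Clause (a_0) is falsified — contradiction.
Both cases fail, so the formula is unsatisfiable.

No satisfying assignment exists.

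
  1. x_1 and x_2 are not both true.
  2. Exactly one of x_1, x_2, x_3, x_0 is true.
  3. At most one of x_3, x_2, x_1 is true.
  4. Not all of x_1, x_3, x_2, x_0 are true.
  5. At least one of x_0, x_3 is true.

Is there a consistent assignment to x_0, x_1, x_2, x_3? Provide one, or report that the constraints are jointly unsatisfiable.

x_0 = True; x_1 = False; x_2 = False; x_3 = False

  (1) x_1=F, x_2=F — not both ✓
  (2) {x_1, x_2, x_3, x_0}: 1 true — exactly one ✓
  (3) {x_3, x_2, x_1}: 0 true — at most one ✓
  (4) {x_1, x_3, x_2, x_0}: 1/4 true — not all ✓
  (5) {x_0, x_3}: 1 true — at least one ✓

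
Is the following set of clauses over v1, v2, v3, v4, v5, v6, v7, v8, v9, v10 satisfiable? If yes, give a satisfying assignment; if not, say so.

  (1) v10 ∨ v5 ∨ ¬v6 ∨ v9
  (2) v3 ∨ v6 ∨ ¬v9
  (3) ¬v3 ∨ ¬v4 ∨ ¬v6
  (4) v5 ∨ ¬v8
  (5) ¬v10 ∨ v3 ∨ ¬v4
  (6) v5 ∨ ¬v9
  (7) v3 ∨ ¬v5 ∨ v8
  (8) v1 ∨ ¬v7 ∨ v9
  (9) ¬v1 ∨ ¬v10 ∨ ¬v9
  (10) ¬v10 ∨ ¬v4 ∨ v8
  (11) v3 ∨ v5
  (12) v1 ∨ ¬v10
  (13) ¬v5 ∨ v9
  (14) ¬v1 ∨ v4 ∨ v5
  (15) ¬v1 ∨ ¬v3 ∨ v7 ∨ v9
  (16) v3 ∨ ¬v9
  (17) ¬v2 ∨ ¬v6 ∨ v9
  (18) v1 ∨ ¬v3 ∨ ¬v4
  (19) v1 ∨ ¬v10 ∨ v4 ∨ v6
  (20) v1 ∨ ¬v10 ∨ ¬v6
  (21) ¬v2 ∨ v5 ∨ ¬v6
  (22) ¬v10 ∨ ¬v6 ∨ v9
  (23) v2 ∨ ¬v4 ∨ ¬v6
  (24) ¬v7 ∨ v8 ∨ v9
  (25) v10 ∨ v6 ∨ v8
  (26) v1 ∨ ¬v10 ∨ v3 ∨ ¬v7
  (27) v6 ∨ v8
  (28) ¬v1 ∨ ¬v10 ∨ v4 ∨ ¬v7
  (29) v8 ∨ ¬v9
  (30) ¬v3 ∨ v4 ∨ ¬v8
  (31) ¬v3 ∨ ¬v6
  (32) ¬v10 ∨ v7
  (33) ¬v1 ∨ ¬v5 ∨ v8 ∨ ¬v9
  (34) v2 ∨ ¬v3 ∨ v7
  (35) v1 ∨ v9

v1: True, v2: True, v3: True, v4: True, v5: True, v6: False, v7: False, v8: True, v9: True, v10: False

Set v1 = True.
Set v2 = True.
Try v3 = False:
  (v3 ∨ v5) forces v5 = True.
  (v3 ∨ ¬v5 ∨ v8) forces v8 = True.
  (¬v5 ∨ v9) forces v9 = True.
  clause (v3 ∨ ¬v9) is falsified — backtrack.
So v3 = True.
  then (¬v3 ∨ ¬v6) forces v6 = False.
  then (v6 ∨ v8) forces v8 = True.
  then (¬v3 ∨ v4 ∨ ¬v8) forces v4 = True.
  then (v5 ∨ ¬v8) forces v5 = True.
  then (¬v5 ∨ v9) forces v9 = True.
  then (¬v1 ∨ ¬v10 ∨ ¬v9) forces v10 = False.
Set v7 = False.
All clauses satisfied.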